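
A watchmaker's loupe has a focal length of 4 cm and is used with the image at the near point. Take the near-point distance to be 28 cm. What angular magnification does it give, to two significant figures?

8.0

M = 1 + D/f = 1 + 28/4 = 8.000.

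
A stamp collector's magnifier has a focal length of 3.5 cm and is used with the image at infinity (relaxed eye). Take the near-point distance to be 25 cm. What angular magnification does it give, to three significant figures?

M = D/f = 25/3.5 = 7.143.

7.14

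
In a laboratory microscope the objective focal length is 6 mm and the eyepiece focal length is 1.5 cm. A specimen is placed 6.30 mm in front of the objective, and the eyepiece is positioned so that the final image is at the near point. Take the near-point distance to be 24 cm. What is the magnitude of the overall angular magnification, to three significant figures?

340

Convert to cm: f_obj = 6 mm = 0.6 cm; d_o = 6.30 mm = 0.63 cm.
Objective: 1/d_i = 1/f_obj - 1/d_o = 1/0.6 - 1/0.63 = 0.07937 cm^-1, so d_i = 12.600 cm.
m_obj = -d_i/d_o = -12.600/0.63 = -20.000.
Eyepiece angular magnification (image at near point): M_eye = 1 + D/f_e = 1 + 24/1.5 = 17.000.
Overall M = m_obj x M_eye = (-20.000)(17.000) = -340.00.
|M| = 340.00.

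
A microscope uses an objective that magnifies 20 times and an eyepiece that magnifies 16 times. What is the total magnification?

The overall magnification of a compound microscope is the product of the objective and eyepiece magnifications:
M = M_obj x M_eye = 20 x 16 = 320.

320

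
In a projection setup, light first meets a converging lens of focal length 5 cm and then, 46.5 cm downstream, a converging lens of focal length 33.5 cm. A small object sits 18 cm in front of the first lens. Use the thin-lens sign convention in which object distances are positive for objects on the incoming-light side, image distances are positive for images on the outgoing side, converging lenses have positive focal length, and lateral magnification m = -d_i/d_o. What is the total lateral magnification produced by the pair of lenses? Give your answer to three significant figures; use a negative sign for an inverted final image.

Lens 1: 1/d_i1 = 1/f_1 - 1/d_o1 = 1/5 - 1/18 = 0.14444 cm^-1, so d_i1 = 6.923 cm.
m_1 = -(6.923)/18 = -0.3846.
Object distance for lens 2: d_o2 = 46.5 - 6.923 = 39.577 cm.
Lens 2: 1/d_i2 = 1/f_2 - 1/d_o2 = 1/33.5 - 1/(39.577) = 0.00458 cm^-1, so d_i2 = 218.174 cm.
m_2 = -(218.174)/(39.577) = -5.5127.
The system's lateral magnification is m_1 m_2 = (-0.3846)(-5.5127) = 2.1203.

2.12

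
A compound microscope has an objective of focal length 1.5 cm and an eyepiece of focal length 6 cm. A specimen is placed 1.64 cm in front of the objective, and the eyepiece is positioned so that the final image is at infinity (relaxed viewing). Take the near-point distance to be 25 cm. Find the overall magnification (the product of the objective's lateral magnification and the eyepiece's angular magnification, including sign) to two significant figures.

-45

Objective: 1/d_i = 1/f_obj - 1/d_o = 1/1.5 - 1/1.64 = 0.05691 cm^-1, so d_i = 17.571 cm.
m_obj = -d_i/d_o = -17.571/1.64 = -10.714.
Eyepiece angular magnification (image at infinity): M_eye = D/f_e = 25/6 = 4.167.
Overall M = m_obj x M_eye = (-10.714)(4.167) = -44.64.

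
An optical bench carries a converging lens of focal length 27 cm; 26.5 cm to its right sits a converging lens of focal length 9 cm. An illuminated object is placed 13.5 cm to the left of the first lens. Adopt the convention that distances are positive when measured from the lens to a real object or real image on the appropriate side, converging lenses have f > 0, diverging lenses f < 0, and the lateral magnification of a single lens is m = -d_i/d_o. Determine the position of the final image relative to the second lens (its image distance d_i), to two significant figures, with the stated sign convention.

First lens: d_i1 = 1/(1/27 - 1/13.5) = -27.000 cm.
With d_i1 < 0 the first image is virtual and lies on the object side; the object distance for lens 2 is d_o2 = 26.5 - (-27.000) = 53.500 cm.
Second lens: d_i2 = 1/(1/9 - 1/(53.500)) = 10.820 cm.

11 cm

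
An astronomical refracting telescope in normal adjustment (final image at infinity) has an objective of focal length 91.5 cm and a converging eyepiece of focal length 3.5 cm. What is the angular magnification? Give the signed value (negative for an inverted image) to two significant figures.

-26

M = -f_obj/f_eye = -91.5/(3.5) = -26.143.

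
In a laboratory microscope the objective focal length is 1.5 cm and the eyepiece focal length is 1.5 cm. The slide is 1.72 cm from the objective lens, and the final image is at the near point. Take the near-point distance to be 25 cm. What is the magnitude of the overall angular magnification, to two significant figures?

120

Objective: 1/d_i = 1/f_obj - 1/d_o = 1/1.5 - 1/1.72 = 0.08527 cm^-1, so d_i = 11.727 cm.
m_obj = -d_i/d_o = -11.727/1.72 = -6.818.
Eyepiece angular magnification (image at near point): M_eye = 1 + D/f_e = 1 + 25/1.5 = 17.667.
Overall M = m_obj x M_eye = (-6.818)(17.667) = -120.45.
|M| = 120.45.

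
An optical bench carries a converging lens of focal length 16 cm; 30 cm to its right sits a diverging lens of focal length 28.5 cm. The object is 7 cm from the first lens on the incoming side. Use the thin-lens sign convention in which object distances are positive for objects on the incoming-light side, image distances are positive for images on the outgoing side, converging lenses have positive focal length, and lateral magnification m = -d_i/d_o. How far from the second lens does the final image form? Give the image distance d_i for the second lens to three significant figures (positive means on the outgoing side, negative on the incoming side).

-17.1 cm

First lens: d_i1 = 1/(1/16 - 1/7) = -12.444 cm.
The intermediate image is virtual, 12.444 cm to the left of lens 1, so d_o2 = L - d_i1 = 30 - (-12.444) = 42.444 cm.
Second lens: d_i2 = 1/(1/(-28.5) - 1/(42.444)) = -17.051 cm.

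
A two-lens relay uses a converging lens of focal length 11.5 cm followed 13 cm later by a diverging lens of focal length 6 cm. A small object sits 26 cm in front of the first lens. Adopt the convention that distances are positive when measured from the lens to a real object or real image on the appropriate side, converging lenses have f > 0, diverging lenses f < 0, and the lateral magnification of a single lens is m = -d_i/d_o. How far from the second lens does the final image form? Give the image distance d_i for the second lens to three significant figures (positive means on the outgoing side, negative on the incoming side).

-28.2 cm

Applying the thin-lens equation to the first lens, 1/11.5 = 1/26 + 1/d_i1, which gives d_i1 = 20.621 cm.
This image would form 20.621 cm past lens 1, i.e. 7.621 cm beyond lens 2, so it is a virtual object for lens 2: d_o2 = 13 - 20.621 = -7.621 cm.
Applying the thin-lens equation again with f_2 = -6 cm and d_o2 = -7.621 cm gives d_i2 = -28.213 cm.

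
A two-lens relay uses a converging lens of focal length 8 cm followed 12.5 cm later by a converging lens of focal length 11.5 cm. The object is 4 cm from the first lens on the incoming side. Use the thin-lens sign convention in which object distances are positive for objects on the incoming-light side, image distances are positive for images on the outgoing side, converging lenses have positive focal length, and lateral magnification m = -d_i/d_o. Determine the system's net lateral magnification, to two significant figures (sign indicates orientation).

First lens: d_i1 = 1/(1/8 - 1/4) = -8.000 cm.
m_1 = -(-8.000)/4 = 2.0000.
The intermediate image is virtual, 8.000 cm to the left of lens 1, so d_o2 = L - d_i1 = 12.5 - (-8.000) = 20.500 cm.
Second lens: d_i2 = 1/(1/11.5 - 1/(20.500)) = 26.194 cm.
m_2 = -(26.194)/(20.500) = -1.2778.
Total m = m_1 x m_2 = (2.0000)(-1.2778) = -2.5556.

-2.6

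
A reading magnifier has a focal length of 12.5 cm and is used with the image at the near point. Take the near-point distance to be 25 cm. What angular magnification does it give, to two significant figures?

M = 1 + D/f = 1 + 25/12.5 = 3.000.

3.0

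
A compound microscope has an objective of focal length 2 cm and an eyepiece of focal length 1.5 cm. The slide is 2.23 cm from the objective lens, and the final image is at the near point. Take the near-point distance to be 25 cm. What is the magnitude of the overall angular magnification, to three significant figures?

154

Objective: 1/d_i = 1/f_obj - 1/d_o = 1/2 - 1/2.23 = 0.05157 cm^-1, so d_i = 19.391 cm.
m_obj = -d_i/d_o = -19.391/2.23 = -8.696.
Eyepiece angular magnification (image at near point): M_eye = 1 + D/f_e = 1 + 25/1.5 = 17.667.
Overall M = m_obj x M_eye = (-8.696)(17.667) = -153.62.
|M| = 153.62.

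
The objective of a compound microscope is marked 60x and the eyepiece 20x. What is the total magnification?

1200

The overall magnification of a compound microscope is the product of the objective and eyepiece magnifications:
M = M_obj x M_eye = 60 x 20 = 1200.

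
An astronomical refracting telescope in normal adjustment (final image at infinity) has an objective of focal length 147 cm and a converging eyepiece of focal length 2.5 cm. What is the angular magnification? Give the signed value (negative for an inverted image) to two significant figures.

-59

M = -f_obj/f_eye = -147/(2.5) = -58.800.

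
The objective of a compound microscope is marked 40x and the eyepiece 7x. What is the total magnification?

280

The overall magnification of a compound microscope is the product of the objective and eyepiece magnifications:
M = M_obj x M_eye = 40 x 7 = 280.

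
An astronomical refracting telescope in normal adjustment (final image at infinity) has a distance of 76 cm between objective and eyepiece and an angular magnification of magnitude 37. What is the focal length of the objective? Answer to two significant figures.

In normal adjustment the tube length equals f_obj + f_eye and |M| = f_obj/f_eye.
So f_obj = 37 f_eye and 37 f_eye + f_eye = 76 cm, giving f_eye = 76/38 = 2.000 cm and f_obj = 74.000 cm.

74 cm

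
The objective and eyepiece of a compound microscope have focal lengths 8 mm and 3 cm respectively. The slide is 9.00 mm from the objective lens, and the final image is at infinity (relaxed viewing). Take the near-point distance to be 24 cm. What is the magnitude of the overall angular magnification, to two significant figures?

Convert to cm: f_obj = 8 mm = 0.8 cm; d_o = 9.00 mm = 0.90 cm.
Objective: 1/d_i = 1/f_obj - 1/d_o = 1/0.8 - 1/0.90 = 0.13889 cm^-1, so d_i = 7.200 cm.
m_obj = -d_i/d_o = -7.200/0.90 = -8.000.
Eyepiece angular magnification (image at infinity): M_eye = D/f_e = 24/3 = 8.000.
Overall M = m_obj x M_eye = (-8.000)(8.000) = -64.00.
|M| = 64.00.

64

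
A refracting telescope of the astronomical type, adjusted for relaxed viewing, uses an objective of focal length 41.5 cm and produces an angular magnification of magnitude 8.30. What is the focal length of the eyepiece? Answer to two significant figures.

|M| = f_obj/f_eye, so f_eye = f_obj/|M| = 41.5/8.3 = 5.000 cm.

5.0 cm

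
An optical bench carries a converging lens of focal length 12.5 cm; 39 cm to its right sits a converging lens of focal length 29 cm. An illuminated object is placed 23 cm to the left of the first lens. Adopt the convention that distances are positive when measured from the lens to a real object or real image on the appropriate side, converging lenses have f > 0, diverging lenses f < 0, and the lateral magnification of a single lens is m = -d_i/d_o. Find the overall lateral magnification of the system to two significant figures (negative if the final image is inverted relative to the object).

First lens: d_i1 = 1/(1/12.5 - 1/23) = 27.381 cm.
m_1 = -(27.381)/23 = -1.1905.
The intermediate image is 27.381 cm to the right of lens 1, so d_o2 = L - d_i1 = 39 - 27.381 = 11.619 cm.
Second lens: d_i2 = 1/(1/29 - 1/(11.619)) = -19.386 cm.
m_2 = -(-19.386)/(11.619) = 1.6685.
Total m = m_1 x m_2 = (-1.1905)(1.6685) = -1.9863.

-2.0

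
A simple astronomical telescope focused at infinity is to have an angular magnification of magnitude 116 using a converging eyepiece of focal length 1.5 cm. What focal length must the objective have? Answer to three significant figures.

174 cm

|M| = f_obj/|f_eye|, so f_obj = |M| x |f_eye| = 116.0 x 1.5 = 174.000 cm.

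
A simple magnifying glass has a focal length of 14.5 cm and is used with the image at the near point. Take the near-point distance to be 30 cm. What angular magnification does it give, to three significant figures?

3.07

M = 1 + D/f = 1 + 30/14.5 = 3.069.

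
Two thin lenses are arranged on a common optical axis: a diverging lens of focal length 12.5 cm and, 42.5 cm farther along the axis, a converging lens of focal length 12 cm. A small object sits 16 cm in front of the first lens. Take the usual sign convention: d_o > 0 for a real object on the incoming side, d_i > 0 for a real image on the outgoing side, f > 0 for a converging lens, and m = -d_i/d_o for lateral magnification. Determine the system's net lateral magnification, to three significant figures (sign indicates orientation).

Applying the thin-lens equation to the first lens, 1/(-12.5) = 1/16 + 1/d_i1, which gives d_i1 = -7.018 cm.
Its lateral magnification is m_1 = -d_i1/d_o1 = -(-7.018)/16 = 0.4386.
With d_i1 < 0 the first image is virtual and lies on the object side; the object distance for lens 2 is d_o2 = 42.5 - (-7.018) = 49.518 cm.
Applying the thin-lens equation again with f_2 = 12 cm and d_o2 = 49.518 cm gives d_i2 = 15.838 cm.
m_2 = -(15.838)/(49.518) = -0.3199.
Total m = m_1 x m_2 = (0.4386)(-0.3199) = -0.1403.

-0.140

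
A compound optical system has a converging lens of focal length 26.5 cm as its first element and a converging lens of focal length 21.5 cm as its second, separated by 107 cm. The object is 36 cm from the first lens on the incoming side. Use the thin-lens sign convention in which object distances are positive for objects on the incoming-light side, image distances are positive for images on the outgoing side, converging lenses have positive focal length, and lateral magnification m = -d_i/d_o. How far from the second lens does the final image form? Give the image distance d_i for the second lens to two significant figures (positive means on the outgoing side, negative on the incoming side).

Applying the thin-lens equation to the first lens, 1/26.5 = 1/36 + 1/d_i1, which gives d_i1 = 100.421 cm.
The intermediate image is 100.421 cm to the right of lens 1, so d_o2 = L - d_i1 = 107 - 100.421 = 6.579 cm.
Applying the thin-lens equation again with f_2 = 21.5 cm and d_o2 = 6.579 cm gives d_i2 = -9.480 cm.

-9.5 cm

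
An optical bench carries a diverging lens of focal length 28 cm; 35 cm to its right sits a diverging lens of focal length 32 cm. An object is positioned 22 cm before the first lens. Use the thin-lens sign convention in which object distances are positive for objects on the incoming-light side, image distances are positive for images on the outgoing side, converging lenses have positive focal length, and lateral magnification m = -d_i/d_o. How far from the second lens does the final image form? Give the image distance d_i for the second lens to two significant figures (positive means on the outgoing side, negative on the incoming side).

Applying the thin-lens equation to the first lens, 1/(-28) = 1/22 + 1/d_i1, which gives d_i1 = -12.320 cm.
With d_i1 < 0 the first image is virtual and lies on the object side; the object distance for lens 2 is d_o2 = 35 - (-12.320) = 47.320 cm.
Applying the thin-lens equation again with f_2 = -32 cm and d_o2 = 47.320 cm gives d_i2 = -19.090 cm.

-19 cm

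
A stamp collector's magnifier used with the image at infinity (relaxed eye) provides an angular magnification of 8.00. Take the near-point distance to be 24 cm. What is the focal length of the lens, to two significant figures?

For the image at infinity, M = D/f.
f = D/M = 24/8.0 = 3.000 cm.

3.0 cm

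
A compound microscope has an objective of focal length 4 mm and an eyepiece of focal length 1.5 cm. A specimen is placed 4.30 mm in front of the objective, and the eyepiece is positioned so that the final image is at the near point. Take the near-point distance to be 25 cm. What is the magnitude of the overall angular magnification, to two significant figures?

Convert to cm: f_obj = 4 mm = 0.4 cm; d_o = 4.30 mm = 0.43 cm.
Objective: 1/d_i = 1/f_obj - 1/d_o = 1/0.4 - 1/0.43 = 0.17442 cm^-1, so d_i = 5.733 cm.
m_obj = -d_i/d_o = -5.733/0.43 = -13.333.
Eyepiece angular magnification (image at near point): M_eye = 1 + D/f_e = 1 + 25/1.5 = 17.667.
Overall M = m_obj x M_eye = (-13.333)(17.667) = -235.56.
|M| = 235.56.

240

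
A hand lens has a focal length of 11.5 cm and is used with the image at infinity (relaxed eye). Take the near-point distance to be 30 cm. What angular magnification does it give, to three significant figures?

M = D/f = 30/11.5 = 2.609.

2.61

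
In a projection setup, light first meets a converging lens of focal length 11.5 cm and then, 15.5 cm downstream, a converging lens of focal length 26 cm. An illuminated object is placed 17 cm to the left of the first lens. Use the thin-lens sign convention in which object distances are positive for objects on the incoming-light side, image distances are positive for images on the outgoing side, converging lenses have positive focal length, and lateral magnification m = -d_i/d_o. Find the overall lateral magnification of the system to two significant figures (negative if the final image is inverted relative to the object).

-1.2

Applying the thin-lens equation to the first lens, 1/11.5 = 1/17 + 1/d_i1, which gives d_i1 = 35.545 cm.
Its lateral magnification is m_1 = -d_i1/d_o1 = -(35.545)/17 = -2.0909.
This image would form 35.545 cm past lens 1, i.e. 20.045 cm beyond lens 2, so it is a virtual object for lens 2: d_o2 = 15.5 - 35.545 = -20.045 cm.
Applying the thin-lens equation again with f_2 = 26 cm and d_o2 = -20.045 cm gives d_i2 = 11.319 cm.
m_2 = -(11.319)/(-20.045) = 0.5647.
Overall magnification: m = m_1 m_2 = -1.1807.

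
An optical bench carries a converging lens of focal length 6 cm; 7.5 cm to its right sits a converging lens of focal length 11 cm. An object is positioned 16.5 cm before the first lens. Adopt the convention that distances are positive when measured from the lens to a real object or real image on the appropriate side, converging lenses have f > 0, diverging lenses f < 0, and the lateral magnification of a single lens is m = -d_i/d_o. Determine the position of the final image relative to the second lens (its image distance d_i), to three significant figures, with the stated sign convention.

Lens 1: 1/d_i1 = 1/f_1 - 1/d_o1 = 1/6 - 1/16.5 = 0.10606 cm^-1, so d_i1 = 9.429 cm.
Since 9.429 cm > 7.5 cm, the first image lies past the second lens and serves as a virtual object: d_o2 = L - d_i1 = -1.929 cm.
Lens 2: 1/d_i2 = 1/f_2 - 1/d_o2 = 1/11 - 1/(-1.929) = 0.60943 cm^-1, so d_i2 = 1.641 cm.

1.64 cm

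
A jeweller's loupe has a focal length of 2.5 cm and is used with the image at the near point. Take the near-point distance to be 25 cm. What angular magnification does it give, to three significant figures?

11.0

M = 1 + D/f = 1 + 25/2.5 = 11.000.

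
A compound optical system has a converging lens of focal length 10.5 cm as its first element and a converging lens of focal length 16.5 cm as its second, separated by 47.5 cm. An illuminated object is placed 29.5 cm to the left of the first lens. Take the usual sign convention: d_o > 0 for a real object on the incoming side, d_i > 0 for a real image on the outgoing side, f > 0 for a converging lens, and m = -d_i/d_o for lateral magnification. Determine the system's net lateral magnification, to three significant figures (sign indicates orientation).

Applying the thin-lens equation to the first lens, 1/10.5 = 1/29.5 + 1/d_i1, which gives d_i1 = 16.303 cm.
Its lateral magnification is m_1 = -d_i1/d_o1 = -(16.303)/29.5 = -0.5526.
Object distance for lens 2: d_o2 = 47.5 - 16.303 = 31.197 cm.
Applying the thin-lens equation again with f_2 = 16.5 cm and d_o2 = 31.197 cm gives d_i2 = 35.024 cm.
m_2 = -(35.024)/(31.197) = -1.1226.
Overall magnification: m = m_1 m_2 = 0.6204.

0.620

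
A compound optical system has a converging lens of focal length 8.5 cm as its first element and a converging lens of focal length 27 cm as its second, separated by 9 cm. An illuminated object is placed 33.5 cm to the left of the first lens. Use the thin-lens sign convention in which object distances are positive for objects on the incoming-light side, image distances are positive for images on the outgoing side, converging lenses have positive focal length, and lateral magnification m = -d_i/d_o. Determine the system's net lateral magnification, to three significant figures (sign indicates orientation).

-0.312

First lens: d_i1 = 1/(1/8.5 - 1/33.5) = 11.390 cm.
m_1 = -(11.390)/33.5 = -0.3400.
This image would form 11.390 cm past lens 1, i.e. 2.390 cm beyond lens 2, so it is a virtual object for lens 2: d_o2 = 9 - 11.390 = -2.390 cm.
Second lens: d_i2 = 1/(1/27 - 1/(-2.390)) = 2.196 cm.
m_2 = -(2.196)/(-2.390) = 0.9187.
The system's lateral magnification is m_1 m_2 = (-0.3400)(0.9187) = -0.3124.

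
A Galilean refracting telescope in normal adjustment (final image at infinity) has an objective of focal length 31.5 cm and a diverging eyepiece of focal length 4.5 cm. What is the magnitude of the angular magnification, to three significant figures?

|M| = f_obj/|f_eye| = 31.5/4.5 = 7.000.

7.00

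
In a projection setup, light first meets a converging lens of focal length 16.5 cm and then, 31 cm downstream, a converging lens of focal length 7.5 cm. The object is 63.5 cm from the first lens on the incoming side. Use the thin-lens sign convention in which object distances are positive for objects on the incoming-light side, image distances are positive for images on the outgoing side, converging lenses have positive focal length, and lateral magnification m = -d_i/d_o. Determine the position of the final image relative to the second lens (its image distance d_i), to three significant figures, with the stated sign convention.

54.1 cm

Lens 1: 1/d_i1 = 1/f_1 - 1/d_o1 = 1/16.5 - 1/63.5 = 0.04486 cm^-1, so d_i1 = 22.293 cm.
The intermediate image is 22.293 cm to the right of lens 1, so d_o2 = L - d_i1 = 31 - 22.293 = 8.707 cm.
Lens 2: 1/d_i2 = 1/f_2 - 1/d_o2 = 1/7.5 - 1/(8.707) = 0.01849 cm^-1, so d_i2 = 54.086 cm.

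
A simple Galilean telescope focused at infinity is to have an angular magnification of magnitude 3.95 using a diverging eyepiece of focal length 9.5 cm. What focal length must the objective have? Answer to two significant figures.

38 cm

|M| = f_obj/|f_eye|, so f_obj = |M| x |f_eye| = 3.95 x 9.5 = 37.525 cm.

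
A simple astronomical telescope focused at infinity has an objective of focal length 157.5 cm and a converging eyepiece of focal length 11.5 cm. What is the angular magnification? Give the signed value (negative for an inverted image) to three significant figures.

M = -f_obj/f_eye = -157.5/(11.5) = -13.696.

-13.7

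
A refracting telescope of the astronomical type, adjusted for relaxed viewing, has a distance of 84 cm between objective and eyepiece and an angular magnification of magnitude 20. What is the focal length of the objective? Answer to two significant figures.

80 cm

In normal adjustment the tube length equals f_obj + f_eye and |M| = f_obj/f_eye.
So f_obj = 20 f_eye and 20 f_eye + f_eye = 84 cm, giving f_eye = 84/21 = 4.000 cm and f_obj = 80.000 cm.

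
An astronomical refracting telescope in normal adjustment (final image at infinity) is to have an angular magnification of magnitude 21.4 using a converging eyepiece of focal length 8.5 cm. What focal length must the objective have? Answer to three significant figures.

182 cm

|M| = f_obj/|f_eye|, so f_obj = |M| x |f_eye| = 21.4 x 8.5 = 181.900 cm.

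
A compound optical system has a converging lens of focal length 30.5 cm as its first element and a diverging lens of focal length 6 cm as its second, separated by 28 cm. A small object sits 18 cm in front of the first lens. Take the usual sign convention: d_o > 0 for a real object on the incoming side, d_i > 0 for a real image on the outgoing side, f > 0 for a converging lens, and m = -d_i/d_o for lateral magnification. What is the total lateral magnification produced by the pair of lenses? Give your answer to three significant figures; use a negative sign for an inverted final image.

First lens: d_i1 = 1/(1/30.5 - 1/18) = -43.920 cm.
m_1 = -(-43.920)/18 = 2.4400.
With d_i1 < 0 the first image is virtual and lies on the object side; the object distance for lens 2 is d_o2 = 28 - (-43.920) = 71.920 cm.
Second lens: d_i2 = 1/(1/(-6) - 1/(71.920)) = -5.538 cm.
m_2 = -(-5.538)/(71.920) = 0.0770.
Overall magnification: m = m_1 m_2 = 0.1879.

0.188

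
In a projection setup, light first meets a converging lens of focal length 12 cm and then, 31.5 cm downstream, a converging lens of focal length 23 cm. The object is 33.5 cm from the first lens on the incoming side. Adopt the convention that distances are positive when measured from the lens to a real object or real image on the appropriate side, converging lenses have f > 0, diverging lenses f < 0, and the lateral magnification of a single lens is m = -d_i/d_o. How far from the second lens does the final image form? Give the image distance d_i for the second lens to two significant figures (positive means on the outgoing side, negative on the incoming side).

First lens: d_i1 = 1/(1/12 - 1/33.5) = 18.698 cm.
Object distance for lens 2: d_o2 = 31.5 - 18.698 = 12.802 cm.
Second lens: d_i2 = 1/(1/23 - 1/(12.802)) = -28.875 cm.

-29 cm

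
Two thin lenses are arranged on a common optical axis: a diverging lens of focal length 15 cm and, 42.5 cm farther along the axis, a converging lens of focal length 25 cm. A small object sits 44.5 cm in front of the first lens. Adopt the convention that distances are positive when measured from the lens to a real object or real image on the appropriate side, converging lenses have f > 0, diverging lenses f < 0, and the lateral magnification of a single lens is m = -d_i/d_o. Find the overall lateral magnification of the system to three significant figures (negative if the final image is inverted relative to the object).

-0.219

First lens: d_i1 = 1/(1/(-15) - 1/44.5) = -11.218 cm.
m_1 = -(-11.218)/44.5 = 0.2521.
With d_i1 < 0 the first image is virtual and lies on the object side; the object distance for lens 2 is d_o2 = 42.5 - (-11.218) = 53.718 cm.
Second lens: d_i2 = 1/(1/25 - 1/(53.718)) = 46.763 cm.
m_2 = -(46.763)/(53.718) = -0.8705.
Total m = m_1 x m_2 = (0.2521)(-0.8705) = -0.2195.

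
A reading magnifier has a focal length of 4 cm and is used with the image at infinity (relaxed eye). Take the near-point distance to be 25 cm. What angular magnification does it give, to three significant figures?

6.25

M = D/f = 25/4 = 6.250.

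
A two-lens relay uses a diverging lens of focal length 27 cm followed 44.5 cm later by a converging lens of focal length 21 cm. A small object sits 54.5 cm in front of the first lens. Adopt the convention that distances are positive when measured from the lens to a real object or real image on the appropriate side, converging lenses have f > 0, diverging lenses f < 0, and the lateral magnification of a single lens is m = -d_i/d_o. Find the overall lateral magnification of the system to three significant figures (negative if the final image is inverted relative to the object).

Lens 1: 1/d_i1 = 1/f_1 - 1/d_o1 = 1/(-27) - 1/54.5 = -0.05539 cm^-1, so d_i1 = -18.055 cm.
m_1 = -(-18.055)/54.5 = 0.3313.
The intermediate image is virtual, 18.055 cm to the left of lens 1, so d_o2 = L - d_i1 = 44.5 - (-18.055) = 62.555 cm.
Lens 2: 1/d_i2 = 1/f_2 - 1/d_o2 = 1/21 - 1/(62.555) = 0.03163 cm^-1, so d_i2 = 31.612 cm.
m_2 = -(31.612)/(62.555) = -0.5054.
The system's lateral magnification is m_1 m_2 = (0.3313)(-0.5054) = -0.1674.

-0.167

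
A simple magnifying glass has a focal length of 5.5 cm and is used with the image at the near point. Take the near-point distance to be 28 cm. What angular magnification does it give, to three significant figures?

M = 1 + D/f = 1 + 28/5.5 = 6.091.

6.09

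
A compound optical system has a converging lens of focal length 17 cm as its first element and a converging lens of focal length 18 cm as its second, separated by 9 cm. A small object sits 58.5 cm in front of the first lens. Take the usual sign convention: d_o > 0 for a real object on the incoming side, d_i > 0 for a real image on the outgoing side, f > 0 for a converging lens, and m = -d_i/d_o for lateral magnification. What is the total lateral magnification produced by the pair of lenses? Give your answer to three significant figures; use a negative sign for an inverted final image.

-0.224

Applying the thin-lens equation to the first lens, 1/17 = 1/58.5 + 1/d_i1, which gives d_i1 = 23.964 cm.
Its lateral magnification is m_1 = -d_i1/d_o1 = -(23.964)/58.5 = -0.4096.
Since 23.964 cm > 9 cm, the first image lies past the second lens and serves as a virtual object: d_o2 = L - d_i1 = -14.964 cm.
Applying the thin-lens equation again with f_2 = 18 cm and d_o2 = -14.964 cm gives d_i2 = 8.171 cm.
m_2 = -(8.171)/(-14.964) = 0.5461.
The system's lateral magnification is m_1 m_2 = (-0.4096)(0.5461) = -0.2237.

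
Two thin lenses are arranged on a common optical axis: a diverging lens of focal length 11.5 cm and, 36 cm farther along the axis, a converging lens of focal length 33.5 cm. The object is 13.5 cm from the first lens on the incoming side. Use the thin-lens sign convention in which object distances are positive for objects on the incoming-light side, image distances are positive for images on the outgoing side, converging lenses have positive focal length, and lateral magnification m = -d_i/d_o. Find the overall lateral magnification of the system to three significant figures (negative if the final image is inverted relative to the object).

-1.77

First lens: d_i1 = 1/(1/(-11.5) - 1/13.5) = -6.210 cm.
m_1 = -(-6.210)/13.5 = 0.4600.
The intermediate image is virtual, 6.210 cm to the left of lens 1, so d_o2 = L - d_i1 = 36 - (-6.210) = 42.210 cm.
Second lens: d_i2 = 1/(1/33.5 - 1/(42.210)) = 162.346 cm.
m_2 = -(162.346)/(42.210) = -3.8462.
Total m = m_1 x m_2 = (0.4600)(-3.8462) = -1.7692.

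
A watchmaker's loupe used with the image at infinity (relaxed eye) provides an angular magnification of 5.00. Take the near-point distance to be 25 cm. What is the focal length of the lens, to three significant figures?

5.00 cm

For the image at infinity, M = D/f.
f = D/M = 25/5.0 = 5.000 cm.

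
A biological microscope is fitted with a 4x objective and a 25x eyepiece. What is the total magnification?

The overall magnification of a compound microscope is the product of the objective and eyepiece magnifications:
M = M_obj x M_eye = 4 x 25 = 100.

100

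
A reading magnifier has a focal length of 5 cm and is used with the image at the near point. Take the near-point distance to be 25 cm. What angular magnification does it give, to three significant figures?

6.00

M = 1 + D/f = 1 + 25/5 = 6.000.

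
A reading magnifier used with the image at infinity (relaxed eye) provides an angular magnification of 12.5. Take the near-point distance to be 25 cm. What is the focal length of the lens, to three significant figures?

For the image at infinity, M = D/f.
f = D/M = 25/12.5 = 2.000 cm.

2.00 cm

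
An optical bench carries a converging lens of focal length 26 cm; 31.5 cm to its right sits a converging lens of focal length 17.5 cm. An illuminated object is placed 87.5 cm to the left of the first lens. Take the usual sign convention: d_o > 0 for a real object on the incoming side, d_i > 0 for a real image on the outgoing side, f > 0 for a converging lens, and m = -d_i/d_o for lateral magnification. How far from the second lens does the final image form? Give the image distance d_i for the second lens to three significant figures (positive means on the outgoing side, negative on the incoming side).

First lens: d_i1 = 1/(1/26 - 1/87.5) = 36.992 cm.
Since 36.992 cm > 31.5 cm, the first image lies past the second lens and serves as a virtual object: d_o2 = L - d_i1 = -5.492 cm.
Second lens: d_i2 = 1/(1/17.5 - 1/(-5.492)) = 4.180 cm.

4.18 cm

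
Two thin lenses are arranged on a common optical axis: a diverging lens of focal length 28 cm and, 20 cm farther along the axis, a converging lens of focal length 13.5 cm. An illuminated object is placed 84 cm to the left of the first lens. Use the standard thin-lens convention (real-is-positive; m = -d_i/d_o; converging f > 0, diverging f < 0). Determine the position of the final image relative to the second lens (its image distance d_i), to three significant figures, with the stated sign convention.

20.1 cm

Lens 1: 1/d_i1 = 1/f_1 - 1/d_o1 = 1/(-28) - 1/84 = -0.04762 cm^-1, so d_i1 = -21.000 cm.
The intermediate image is virtual, 21.000 cm to the left of lens 1, so d_o2 = L - d_i1 = 20 - (-21.000) = 41.000 cm.
Lens 2: 1/d_i2 = 1/f_2 - 1/d_o2 = 1/13.5 - 1/(41.000) = 0.04968 cm^-1, so d_i2 = 20.127 cm.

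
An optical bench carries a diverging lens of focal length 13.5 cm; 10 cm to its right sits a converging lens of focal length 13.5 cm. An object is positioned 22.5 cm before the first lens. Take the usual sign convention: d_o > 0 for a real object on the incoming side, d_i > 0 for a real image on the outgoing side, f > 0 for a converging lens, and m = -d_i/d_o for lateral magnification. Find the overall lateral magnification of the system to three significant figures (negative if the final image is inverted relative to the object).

-1.03

Lens 1: 1/d_i1 = 1/f_1 - 1/d_o1 = 1/(-13.5) - 1/22.5 = -0.11852 cm^-1, so d_i1 = -8.438 cm.
m_1 = -(-8.438)/22.5 = 0.3750.
The intermediate image is virtual, 8.438 cm to the left of lens 1, so d_o2 = L - d_i1 = 10 - (-8.438) = 18.438 cm.
Lens 2: 1/d_i2 = 1/f_2 - 1/d_o2 = 1/13.5 - 1/(18.438) = 0.01984 cm^-1, so d_i2 = 50.411 cm.
m_2 = -(50.411)/(18.438) = -2.7342.
Total m = m_1 x m_2 = (0.3750)(-2.7342) = -1.0253.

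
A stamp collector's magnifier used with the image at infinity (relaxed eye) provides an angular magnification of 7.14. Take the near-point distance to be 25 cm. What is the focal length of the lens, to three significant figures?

For the image at infinity, M = D/f.
f = D/M = 25/7.14 = 3.501 cm.

3.50 cm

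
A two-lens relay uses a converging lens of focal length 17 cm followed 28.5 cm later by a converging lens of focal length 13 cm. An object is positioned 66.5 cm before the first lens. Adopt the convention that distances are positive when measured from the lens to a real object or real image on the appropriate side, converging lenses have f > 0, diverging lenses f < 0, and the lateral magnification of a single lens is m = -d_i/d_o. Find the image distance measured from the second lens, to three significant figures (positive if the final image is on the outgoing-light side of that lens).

First lens: d_i1 = 1/(1/17 - 1/66.5) = 22.838 cm.
That image sits 5.662 cm in front of the second lens, so d_o2 = 5.662 cm.
Second lens: d_i2 = 1/(1/13 - 1/(5.662)) = -10.030 cm.

-10.0 cm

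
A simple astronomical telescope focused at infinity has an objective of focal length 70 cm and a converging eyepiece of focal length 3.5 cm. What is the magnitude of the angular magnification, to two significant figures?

|M| = f_obj/|f_eye| = 70/3.5 = 20.000.

20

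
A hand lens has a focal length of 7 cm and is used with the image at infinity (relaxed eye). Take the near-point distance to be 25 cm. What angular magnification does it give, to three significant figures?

M = D/f = 25/7 = 3.571.

3.57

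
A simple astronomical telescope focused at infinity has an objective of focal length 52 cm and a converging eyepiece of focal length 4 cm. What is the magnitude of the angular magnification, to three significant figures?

|M| = f_obj/|f_eye| = 52/4 = 13.000.

13.0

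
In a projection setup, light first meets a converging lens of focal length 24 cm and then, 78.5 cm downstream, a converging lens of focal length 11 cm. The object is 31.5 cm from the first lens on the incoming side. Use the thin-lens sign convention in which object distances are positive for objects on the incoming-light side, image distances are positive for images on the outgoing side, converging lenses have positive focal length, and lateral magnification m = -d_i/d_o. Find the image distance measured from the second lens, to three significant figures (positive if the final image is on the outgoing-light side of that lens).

Applying the thin-lens equation to the first lens, 1/24 = 1/31.5 + 1/d_i1, which gives d_i1 = 100.800 cm.
This image would form 100.800 cm past lens 1, i.e. 22.300 cm beyond lens 2, so it is a virtual object for lens 2: d_o2 = 78.5 - 100.800 = -22.300 cm.
Applying the thin-lens equation again with f_2 = 11 cm and d_o2 = -22.300 cm gives d_i2 = 7.366 cm.

7.37 cm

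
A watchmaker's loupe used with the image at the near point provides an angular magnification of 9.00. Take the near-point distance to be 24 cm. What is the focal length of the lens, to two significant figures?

For the image at the near point, M = 1 + D/f.
f = D/(M - 1) = 24/(9.0 - 1) = 3.000 cm.

3.0 cm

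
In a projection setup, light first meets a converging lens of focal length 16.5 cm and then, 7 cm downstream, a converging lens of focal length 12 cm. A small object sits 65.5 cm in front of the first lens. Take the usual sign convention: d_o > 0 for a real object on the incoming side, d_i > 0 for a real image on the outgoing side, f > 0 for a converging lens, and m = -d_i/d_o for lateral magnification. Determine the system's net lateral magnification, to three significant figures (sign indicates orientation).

Applying the thin-lens equation to the first lens, 1/16.5 = 1/65.5 + 1/d_i1, which gives d_i1 = 22.056 cm.
Its lateral magnification is m_1 = -d_i1/d_o1 = -(22.056)/65.5 = -0.3367.
Since 22.056 cm > 7 cm, the first image lies past the second lens and serves as a virtual object: d_o2 = L - d_i1 = -15.056 cm.
Applying the thin-lens equation again with f_2 = 12 cm and d_o2 = -15.056 cm gives d_i2 = 6.678 cm.
m_2 = -(6.678)/(-15.056) = 0.4435.
Overall magnification: m = m_1 m_2 = -0.1493.

-0.149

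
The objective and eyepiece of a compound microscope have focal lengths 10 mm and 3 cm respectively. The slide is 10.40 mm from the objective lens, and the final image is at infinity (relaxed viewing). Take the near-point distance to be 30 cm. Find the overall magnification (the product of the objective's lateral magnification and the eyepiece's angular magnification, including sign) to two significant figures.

-250

Convert to cm: f_obj = 10 mm = 1 cm; d_o = 10.40 mm = 1.04 cm.
Objective: 1/d_i = 1/f_obj - 1/d_o = 1/1 - 1/1.04 = 0.03846 cm^-1, so d_i = 26.000 cm.
m_obj = -d_i/d_o = -26.000/1.04 = -25.000.
Eyepiece angular magnification (image at infinity): M_eye = D/f_e = 30/3 = 10.000.
Overall M = m_obj x M_eye = (-25.000)(10.000) = -250.00.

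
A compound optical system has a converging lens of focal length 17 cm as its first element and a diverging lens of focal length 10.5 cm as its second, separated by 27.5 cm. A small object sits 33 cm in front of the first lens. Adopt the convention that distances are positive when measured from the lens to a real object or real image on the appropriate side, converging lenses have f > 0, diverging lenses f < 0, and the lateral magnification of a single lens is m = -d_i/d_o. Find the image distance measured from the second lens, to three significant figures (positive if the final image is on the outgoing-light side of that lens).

First lens: d_i1 = 1/(1/17 - 1/33) = 35.062 cm.
Since 35.062 cm > 27.5 cm, the first image lies past the second lens and serves as a virtual object: d_o2 = L - d_i1 = -7.562 cm.
Second lens: d_i2 = 1/(1/(-10.5) - 1/(-7.562)) = 27.032 cm.

27.0 cm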